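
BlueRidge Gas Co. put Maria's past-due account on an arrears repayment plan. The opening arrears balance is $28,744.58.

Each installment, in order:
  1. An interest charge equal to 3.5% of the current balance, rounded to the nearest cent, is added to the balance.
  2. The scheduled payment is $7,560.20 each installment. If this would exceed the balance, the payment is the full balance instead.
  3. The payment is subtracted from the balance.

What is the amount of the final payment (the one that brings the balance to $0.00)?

Installment 1: opening $28,744.58; interest $1,006.06 → $29,750.64; payment $7,560.20; balance $22,190.44
Installment 2: opening $22,190.44; interest $776.67 → $22,967.11; payment $7,560.20; balance $15,406.91
Installment 3: opening $15,406.91; interest $539.24 → $15,946.15; payment $7,560.20; balance $8,385.95
Installment 4: opening $8,385.95; interest $293.51 → $8,679.46; payment $7,560.20; balance $1,119.26
Installment 5: opening $1,119.26; interest $39.17 → $1,158.43; payment $1,158.43; balance $0.00

$1,158.43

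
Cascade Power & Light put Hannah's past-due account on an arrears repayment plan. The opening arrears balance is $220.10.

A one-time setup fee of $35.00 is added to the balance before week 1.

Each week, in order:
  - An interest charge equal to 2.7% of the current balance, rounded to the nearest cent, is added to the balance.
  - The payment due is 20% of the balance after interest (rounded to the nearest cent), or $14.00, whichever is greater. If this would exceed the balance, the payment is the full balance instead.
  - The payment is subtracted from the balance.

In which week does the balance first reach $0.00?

12

Week 1: opening $255.10; interest $6.89 → $261.99; payment $52.40; balance $209.59
Week 2: opening $209.59; interest $5.66 → $215.25; payment $43.05; balance $172.20
Week 3: opening $172.20; interest $4.65 → $176.85; payment $35.37; balance $141.48
Week 4: opening $141.48; interest $3.82 → $145.30; payment $29.06; balance $116.24
Week 5: opening $116.24; interest $3.14 → $119.38; payment $23.88; balance $95.50
Week 6: opening $95.50; interest $2.58 → $98.08; payment $19.62; balance $78.46
Week 7: opening $78.46; interest $2.12 → $80.58; payment $16.12; balance $64.46
Week 8: opening $64.46; interest $1.74 → $66.20; payment $14.00; balance $52.20
Week 9: opening $52.20; interest $1.41 → $53.61; payment $14.00; balance $39.61
Week 10: opening $39.61; interest $1.07 → $40.68; payment $14.00; balance $26.68
Week 11: opening $26.68; interest $0.72 → $27.40; payment $14.00; balance $13.40
Week 12: opening $13.40; interest $0.36 → $13.76; payment $13.76; balance $0.00
Balance reaches $0.00 in week 12.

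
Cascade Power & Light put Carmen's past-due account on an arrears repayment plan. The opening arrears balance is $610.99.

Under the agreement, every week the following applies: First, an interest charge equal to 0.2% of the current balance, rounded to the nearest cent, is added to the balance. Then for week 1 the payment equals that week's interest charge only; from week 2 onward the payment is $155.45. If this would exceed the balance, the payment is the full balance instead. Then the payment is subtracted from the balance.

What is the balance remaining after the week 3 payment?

$302.22

Week 1: opening $610.99; interest $1.22 → $612.21; payment $1.22; balance $610.99
Week 2: opening $610.99; interest $1.22 → $612.21; payment $155.45; balance $456.76
Week 3: opening $456.76; interest $0.91 → $457.67; payment $155.45; balance $302.22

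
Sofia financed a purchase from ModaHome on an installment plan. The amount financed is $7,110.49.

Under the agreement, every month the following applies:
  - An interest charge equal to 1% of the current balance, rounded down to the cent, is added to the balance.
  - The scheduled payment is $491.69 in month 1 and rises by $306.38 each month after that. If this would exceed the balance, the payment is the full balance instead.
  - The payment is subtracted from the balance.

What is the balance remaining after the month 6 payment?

$0.00

# | Opening | Interest | Payment | End bal
1 | $7,110.49 | $71.10 | $491.69 | $6,689.90
2 | $6,689.90 | $66.89 | $798.07 | $5,958.72
3 | $5,958.72 | $59.58 | $1,104.45 | $4,913.85
4 | $4,913.85 | $49.13 | $1,410.83 | $3,552.15
5 | $3,552.15 | $35.52 | $1,717.21 | $1,870.46
6 | $1,870.46 | $18.70 | $1,889.16 | $0.00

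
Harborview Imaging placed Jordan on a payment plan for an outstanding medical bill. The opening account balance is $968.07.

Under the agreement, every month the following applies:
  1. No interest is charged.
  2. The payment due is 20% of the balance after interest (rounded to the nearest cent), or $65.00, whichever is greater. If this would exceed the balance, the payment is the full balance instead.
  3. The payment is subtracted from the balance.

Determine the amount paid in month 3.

$123.91

Month 1: $968.07 − $193.61 → $774.46
Month 2: $774.46 − $154.89 → $619.57
Month 3: $619.57 − $123.91 → $495.66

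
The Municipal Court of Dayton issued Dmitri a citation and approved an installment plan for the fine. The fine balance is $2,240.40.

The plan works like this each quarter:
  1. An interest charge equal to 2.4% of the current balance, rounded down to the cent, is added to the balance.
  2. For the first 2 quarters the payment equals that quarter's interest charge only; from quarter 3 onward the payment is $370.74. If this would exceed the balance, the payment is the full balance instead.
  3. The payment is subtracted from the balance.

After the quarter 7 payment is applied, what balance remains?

# | Opening | Interest | Payment | End bal
1 | $2,240.40 | $53.76 | $53.76 | $2,240.40
2 | $2,240.40 | $53.76 | $53.76 | $2,240.40
3 | $2,240.40 | $53.76 | $370.74 | $1,923.42
4 | $1,923.42 | $46.16 | $370.74 | $1,598.84
5 | $1,598.84 | $38.37 | $370.74 | $1,266.47
6 | $1,266.47 | $30.39 | $370.74 | $926.12
7 | $926.12 | $22.22 | $370.74 | $577.60

$577.60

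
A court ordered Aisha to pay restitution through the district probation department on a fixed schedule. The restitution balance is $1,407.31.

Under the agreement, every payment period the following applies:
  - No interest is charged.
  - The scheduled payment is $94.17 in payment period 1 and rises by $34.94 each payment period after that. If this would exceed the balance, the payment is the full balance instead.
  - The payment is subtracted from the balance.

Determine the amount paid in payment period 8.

$14.38

Payment period 1: $1,407.31 − $94.17 → $1,313.14
Payment period 2: $1,313.14 − $129.11 → $1,184.03
Payment period 3: $1,184.03 − $164.05 → $1,019.98
Payment period 4: $1,019.98 − $198.99 → $820.99
Payment period 5: $820.99 − $233.93 → $587.06
Payment period 6: $587.06 − $268.87 → $318.19
Payment period 7: $318.19 − $303.81 → $14.38
Payment period 8: $14.38 − $14.38 → $0.00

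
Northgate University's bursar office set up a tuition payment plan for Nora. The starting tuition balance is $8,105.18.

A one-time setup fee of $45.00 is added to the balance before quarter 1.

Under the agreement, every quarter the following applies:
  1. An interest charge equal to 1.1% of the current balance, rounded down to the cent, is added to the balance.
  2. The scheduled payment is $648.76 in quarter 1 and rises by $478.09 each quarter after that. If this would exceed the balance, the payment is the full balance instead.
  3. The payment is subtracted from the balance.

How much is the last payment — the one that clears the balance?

Quarter 1: $8,150.18 +$89.65 interest = $8,239.83; pay $648.76 → $7,591.07
Quarter 2: $7,591.07 +$83.50 interest = $7,674.57; pay $1,126.85 → $6,547.72
Quarter 3: $6,547.72 +$72.02 interest = $6,619.74; pay $1,604.94 → $5,014.80
Quarter 4: $5,014.80 +$55.16 interest = $5,069.96; pay $2,083.03 → $2,986.93
Quarter 5: $2,986.93 +$32.85 interest = $3,019.78; pay $2,561.12 → $458.66
Quarter 6: $458.66 +$5.04 interest = $463.70; pay $463.70 → $0.00

$463.70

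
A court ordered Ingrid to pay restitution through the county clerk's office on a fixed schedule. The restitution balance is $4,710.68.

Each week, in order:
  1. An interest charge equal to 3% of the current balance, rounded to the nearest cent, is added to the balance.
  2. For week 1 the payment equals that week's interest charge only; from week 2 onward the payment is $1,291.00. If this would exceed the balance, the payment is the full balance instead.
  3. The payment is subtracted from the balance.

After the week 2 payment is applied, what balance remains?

$3,561.00

Week 1: $4,710.68 +$141.32 interest = $4,852.00; pay $141.32 → $4,710.68
Week 2: $4,710.68 +$141.32 interest = $4,852.00; pay $1,291.00 → $3,561.00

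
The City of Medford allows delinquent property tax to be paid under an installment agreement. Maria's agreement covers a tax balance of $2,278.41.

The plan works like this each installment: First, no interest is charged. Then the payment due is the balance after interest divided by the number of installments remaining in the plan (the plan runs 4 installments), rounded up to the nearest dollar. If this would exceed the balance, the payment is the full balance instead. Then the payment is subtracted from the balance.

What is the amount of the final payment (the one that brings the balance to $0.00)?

Installment 1: $2,278.41 − $570.00 → $1,708.41
Installment 2: $1,708.41 − $570.00 → $1,138.41
Installment 3: $1,138.41 − $570.00 → $568.41
Installment 4: $568.41 − $568.41 → $0.00

$568.41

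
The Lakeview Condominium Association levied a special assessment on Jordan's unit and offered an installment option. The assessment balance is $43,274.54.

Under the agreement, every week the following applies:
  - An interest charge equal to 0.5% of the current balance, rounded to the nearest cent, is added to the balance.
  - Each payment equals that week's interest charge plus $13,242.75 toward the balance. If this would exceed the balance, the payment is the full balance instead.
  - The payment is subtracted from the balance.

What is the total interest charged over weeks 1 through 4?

Week 1: $43,274.54 +$216.37 interest = $43,490.91; pay $13,459.12 → $30,031.79
Week 2: $30,031.79 +$150.16 interest = $30,181.95; pay $13,392.91 → $16,789.04
Week 3: $16,789.04 +$83.95 interest = $16,872.99; pay $13,326.70 → $3,546.29
Week 4: $3,546.29 +$17.73 interest = $3,564.02; pay $3,564.02 → $0.00
Total interest: $216.37 + $150.16 + $83.95 + $17.73 = $468.21

$468.21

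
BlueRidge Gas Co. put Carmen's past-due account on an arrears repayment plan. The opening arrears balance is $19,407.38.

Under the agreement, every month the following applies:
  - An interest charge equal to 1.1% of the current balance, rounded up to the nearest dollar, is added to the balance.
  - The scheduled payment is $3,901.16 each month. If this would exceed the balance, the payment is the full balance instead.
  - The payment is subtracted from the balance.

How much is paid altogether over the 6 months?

$20,073.38

Month 1: opening $19,407.38; interest $214.00 → $19,621.38; payment $3,901.16; balance $15,720.22
Month 2: opening $15,720.22; interest $173.00 → $15,893.22; payment $3,901.16; balance $11,992.06
Month 3: opening $11,992.06; interest $132.00 → $12,124.06; payment $3,901.16; balance $8,222.90
Month 4: opening $8,222.90; interest $91.00 → $8,313.90; payment $3,901.16; balance $4,412.74
Month 5: opening $4,412.74; interest $49.00 → $4,461.74; payment $3,901.16; balance $560.58
Month 6: opening $560.58; interest $7.00 → $567.58; payment $567.58; balance $0.00
Total paid: $20,073.38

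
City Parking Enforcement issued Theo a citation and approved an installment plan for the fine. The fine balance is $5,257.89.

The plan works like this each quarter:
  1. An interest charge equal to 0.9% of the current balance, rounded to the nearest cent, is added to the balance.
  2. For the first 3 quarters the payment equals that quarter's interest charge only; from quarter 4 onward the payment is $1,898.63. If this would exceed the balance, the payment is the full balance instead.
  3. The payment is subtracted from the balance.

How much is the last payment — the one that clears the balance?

$1,552.46

# | Opening | Interest | Payment | End bal
1 | $5,257.89 | $47.32 | $47.32 | $5,257.89
2 | $5,257.89 | $47.32 | $47.32 | $5,257.89
3 | $5,257.89 | $47.32 | $47.32 | $5,257.89
4 | $5,257.89 | $47.32 | $1,898.63 | $3,406.58
5 | $3,406.58 | $30.66 | $1,898.63 | $1,538.61
6 | $1,538.61 | $13.85 | $1,552.46 | $0.00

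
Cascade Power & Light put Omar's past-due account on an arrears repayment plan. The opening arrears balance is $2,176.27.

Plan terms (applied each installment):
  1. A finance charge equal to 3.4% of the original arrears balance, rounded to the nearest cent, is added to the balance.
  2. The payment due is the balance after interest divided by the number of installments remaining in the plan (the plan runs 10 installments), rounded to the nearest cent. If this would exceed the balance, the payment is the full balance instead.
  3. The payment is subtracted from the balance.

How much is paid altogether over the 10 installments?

Installment 1: opening $2,176.27; interest $73.99 → $2,250.26; payment $225.03; balance $2,025.23
Installment 2: opening $2,025.23; interest $73.99 → $2,099.22; payment $233.25; balance $1,865.97
Installment 3: opening $1,865.97; interest $73.99 → $1,939.96; payment $242.50; balance $1,697.46
Installment 4: opening $1,697.46; interest $73.99 → $1,771.45; payment $253.06; balance $1,518.39
Installment 5: opening $1,518.39; interest $73.99 → $1,592.38; payment $265.40; balance $1,326.98
Installment 6: opening $1,326.98; interest $73.99 → $1,400.97; payment $280.19; balance $1,120.78
Installment 7: opening $1,120.78; interest $73.99 → $1,194.77; payment $298.69; balance $896.08
Installment 8: opening $896.08; interest $73.99 → $970.07; payment $323.36; balance $646.71
Installment 9: opening $646.71; interest $73.99 → $720.70; payment $360.35; balance $360.35
Installment 10: opening $360.35; interest $73.99 → $434.34; payment $434.34; balance $0.00
Total paid: $2,916.17

$2,916.17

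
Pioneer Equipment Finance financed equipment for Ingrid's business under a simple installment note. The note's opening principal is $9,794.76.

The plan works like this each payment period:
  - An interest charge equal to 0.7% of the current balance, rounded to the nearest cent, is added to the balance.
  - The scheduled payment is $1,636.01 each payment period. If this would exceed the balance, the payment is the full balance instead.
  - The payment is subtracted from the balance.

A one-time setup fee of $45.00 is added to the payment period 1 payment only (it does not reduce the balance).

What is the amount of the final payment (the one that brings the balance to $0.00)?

Payment period 1: $9,794.76 +$68.56 interest = $9,863.32; pay $1,636.01 (+ $45.00 fee) → $8,227.31
Payment period 2: $8,227.31 +$57.59 interest = $8,284.90; pay $1,636.01 → $6,648.89
Payment period 3: $6,648.89 +$46.54 interest = $6,695.43; pay $1,636.01 → $5,059.42
Payment period 4: $5,059.42 +$35.42 interest = $5,094.84; pay $1,636.01 → $3,458.83
Payment period 5: $3,458.83 +$24.21 interest = $3,483.04; pay $1,636.01 → $1,847.03
Payment period 6: $1,847.03 +$12.93 interest = $1,859.96; pay $1,636.01 → $223.95
Payment period 7: $223.95 +$1.57 interest = $225.52; pay $225.52 → $0.00

$225.52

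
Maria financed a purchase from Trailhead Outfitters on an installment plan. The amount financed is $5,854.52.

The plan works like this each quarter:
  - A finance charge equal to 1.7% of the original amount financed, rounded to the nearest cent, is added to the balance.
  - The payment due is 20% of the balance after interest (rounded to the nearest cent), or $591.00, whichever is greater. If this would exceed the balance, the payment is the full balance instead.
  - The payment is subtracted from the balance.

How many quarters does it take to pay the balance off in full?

Quarter 1: opening $5,854.52; interest $99.53 → $5,954.05; payment $1,190.81; balance $4,763.24
Quarter 2: opening $4,763.24; interest $99.53 → $4,862.77; payment $972.55; balance $3,890.22
Quarter 3: opening $3,890.22; interest $99.53 → $3,989.75; payment $797.95; balance $3,191.80
Quarter 4: opening $3,191.80; interest $99.53 → $3,291.33; payment $658.27; balance $2,633.06
Quarter 5: opening $2,633.06; interest $99.53 → $2,732.59; payment $591.00; balance $2,141.59
Quarter 6: opening $2,141.59; interest $99.53 → $2,241.12; payment $591.00; balance $1,650.12
Quarter 7: opening $1,650.12; interest $99.53 → $1,749.65; payment $591.00; balance $1,158.65
Quarter 8: opening $1,158.65; interest $99.53 → $1,258.18; payment $591.00; balance $667.18
Quarter 9: opening $667.18; interest $99.53 → $766.71; payment $591.00; balance $175.71
Quarter 10: opening $175.71; interest $99.53 → $275.24; payment $275.24; balance $0.00
Balance reaches $0.00 in quarter 10.

10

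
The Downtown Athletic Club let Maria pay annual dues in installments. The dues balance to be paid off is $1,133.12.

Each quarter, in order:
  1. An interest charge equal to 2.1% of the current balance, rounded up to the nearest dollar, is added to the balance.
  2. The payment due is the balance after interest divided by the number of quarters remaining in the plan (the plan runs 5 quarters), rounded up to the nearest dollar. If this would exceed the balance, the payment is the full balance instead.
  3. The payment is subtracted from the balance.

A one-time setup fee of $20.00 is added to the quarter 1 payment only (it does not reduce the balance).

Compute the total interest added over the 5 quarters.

Quarter 1: opening $1,133.12; interest $24.00 → $1,157.12; payment $232.00 (+ $20.00 fee); balance $925.12
Quarter 2: opening $925.12; interest $20.00 → $945.12; payment $237.00; balance $708.12
Quarter 3: opening $708.12; interest $15.00 → $723.12; payment $242.00; balance $481.12
Quarter 4: opening $481.12; interest $11.00 → $492.12; payment $247.00; balance $245.12
Quarter 5: opening $245.12; interest $6.00 → $251.12; payment $251.12; balance $0.00
Total interest: $24.00 + $20.00 + $15.00 + $11.00 + $6.00 = $76.00

$76.00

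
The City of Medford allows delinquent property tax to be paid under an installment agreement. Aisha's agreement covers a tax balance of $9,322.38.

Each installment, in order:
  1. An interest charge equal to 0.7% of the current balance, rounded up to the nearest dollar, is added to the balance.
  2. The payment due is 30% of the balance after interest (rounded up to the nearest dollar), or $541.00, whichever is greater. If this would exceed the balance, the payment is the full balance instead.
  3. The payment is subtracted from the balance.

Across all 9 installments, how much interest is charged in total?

$210.00

Installment 1: opening $9,322.38; interest $66.00 → $9,388.38; payment $2,817.00; balance $6,571.38
Installment 2: opening $6,571.38; interest $46.00 → $6,617.38; payment $1,986.00; balance $4,631.38
Installment 3: opening $4,631.38; interest $33.00 → $4,664.38; payment $1,400.00; balance $3,264.38
Installment 4: opening $3,264.38; interest $23.00 → $3,287.38; payment $987.00; balance $2,300.38
Installment 5: opening $2,300.38; interest $17.00 → $2,317.38; payment $696.00; balance $1,621.38
Installment 6: opening $1,621.38; interest $12.00 → $1,633.38; payment $541.00; balance $1,092.38
Installment 7: opening $1,092.38; interest $8.00 → $1,100.38; payment $541.00; balance $559.38
Installment 8: opening $559.38; interest $4.00 → $563.38; payment $541.00; balance $22.38
Installment 9: opening $22.38; interest $1.00 → $23.38; payment $23.38; balance $0.00
Total interest: $66.00 + $46.00 + $33.00 + $23.00 + $17.00 + $12.00 + $8.00 + $4.00 + $1.00 = $210.00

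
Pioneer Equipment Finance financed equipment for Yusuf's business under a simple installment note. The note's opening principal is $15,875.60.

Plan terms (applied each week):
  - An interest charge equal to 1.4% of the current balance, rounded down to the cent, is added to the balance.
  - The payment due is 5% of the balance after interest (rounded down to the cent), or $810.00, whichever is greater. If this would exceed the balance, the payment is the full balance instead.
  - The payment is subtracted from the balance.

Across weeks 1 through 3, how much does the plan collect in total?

$2,430.00

Week 1: opening $15,875.60; interest $222.25 → $16,097.85; payment $810.00; balance $15,287.85
Week 2: opening $15,287.85; interest $214.02 → $15,501.87; payment $810.00; balance $14,691.87
Week 3: opening $14,691.87; interest $205.68 → $14,897.55; payment $810.00; balance $14,087.55
Total paid: $2,430.00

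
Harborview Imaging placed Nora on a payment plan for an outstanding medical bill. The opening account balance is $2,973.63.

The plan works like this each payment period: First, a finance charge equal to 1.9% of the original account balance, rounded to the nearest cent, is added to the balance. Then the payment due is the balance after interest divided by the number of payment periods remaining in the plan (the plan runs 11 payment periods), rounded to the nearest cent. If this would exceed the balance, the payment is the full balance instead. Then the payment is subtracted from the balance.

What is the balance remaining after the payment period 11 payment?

# | Opening | Interest | Payment | End bal
1 | $2,973.63 | $56.50 | $275.47 | $2,754.66
2 | $2,754.66 | $56.50 | $281.12 | $2,530.04
3 | $2,530.04 | $56.50 | $287.39 | $2,299.15
4 | $2,299.15 | $56.50 | $294.46 | $2,061.19
5 | $2,061.19 | $56.50 | $302.53 | $1,815.16
6 | $1,815.16 | $56.50 | $311.94 | $1,559.72
7 | $1,559.72 | $56.50 | $323.24 | $1,292.98
8 | $1,292.98 | $56.50 | $337.37 | $1,012.11
9 | $1,012.11 | $56.50 | $356.20 | $712.41
10 | $712.41 | $56.50 | $384.46 | $384.45
11 | $384.45 | $56.50 | $440.95 | $0.00

$0.00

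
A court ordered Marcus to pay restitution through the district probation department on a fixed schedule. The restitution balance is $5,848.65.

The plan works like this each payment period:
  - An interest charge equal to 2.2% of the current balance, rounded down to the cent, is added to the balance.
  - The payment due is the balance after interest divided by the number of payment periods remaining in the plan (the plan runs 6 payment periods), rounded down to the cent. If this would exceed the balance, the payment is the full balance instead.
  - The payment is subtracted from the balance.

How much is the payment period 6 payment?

# | Opening | Interest | Payment | End bal
1 | $5,848.65 | $128.67 | $996.22 | $4,981.10
2 | $4,981.10 | $109.58 | $1,018.13 | $4,072.55
3 | $4,072.55 | $89.59 | $1,040.53 | $3,121.61
4 | $3,121.61 | $68.67 | $1,063.42 | $2,126.86
5 | $2,126.86 | $46.79 | $1,086.82 | $1,086.83
6 | $1,086.83 | $23.91 | $1,110.74 | $0.00

$1,110.74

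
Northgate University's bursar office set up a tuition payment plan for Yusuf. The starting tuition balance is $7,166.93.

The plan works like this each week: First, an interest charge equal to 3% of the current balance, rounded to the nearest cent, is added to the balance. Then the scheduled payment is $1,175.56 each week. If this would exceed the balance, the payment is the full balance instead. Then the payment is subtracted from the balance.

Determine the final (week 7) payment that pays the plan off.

$982.30

# | Opening | Interest | Payment | End bal
1 | $7,166.93 | $215.01 | $1,175.56 | $6,206.38
2 | $6,206.38 | $186.19 | $1,175.56 | $5,217.01
3 | $5,217.01 | $156.51 | $1,175.56 | $4,197.96
4 | $4,197.96 | $125.94 | $1,175.56 | $3,148.34
5 | $3,148.34 | $94.45 | $1,175.56 | $2,067.23
6 | $2,067.23 | $62.02 | $1,175.56 | $953.69
7 | $953.69 | $28.61 | $982.30 | $0.00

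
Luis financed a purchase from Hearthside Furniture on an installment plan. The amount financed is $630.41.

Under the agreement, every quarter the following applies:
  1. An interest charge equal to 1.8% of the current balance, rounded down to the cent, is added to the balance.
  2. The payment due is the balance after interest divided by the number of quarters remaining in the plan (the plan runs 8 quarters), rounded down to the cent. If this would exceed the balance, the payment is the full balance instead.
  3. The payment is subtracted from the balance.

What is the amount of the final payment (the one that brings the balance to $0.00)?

Quarter 1: opening $630.41; interest $11.34 → $641.75; payment $80.21; balance $561.54
Quarter 2: opening $561.54; interest $10.10 → $571.64; payment $81.66; balance $489.98
Quarter 3: opening $489.98; interest $8.81 → $498.79; payment $83.13; balance $415.66
Quarter 4: opening $415.66; interest $7.48 → $423.14; payment $84.62; balance $338.52
Quarter 5: opening $338.52; interest $6.09 → $344.61; payment $86.15; balance $258.46
Quarter 6: opening $258.46; interest $4.65 → $263.11; payment $87.70; balance $175.41
Quarter 7: opening $175.41; interest $3.15 → $178.56; payment $89.28; balance $89.28
Quarter 8: opening $89.28; interest $1.60 → $90.88; payment $90.88; balance $0.00

$90.88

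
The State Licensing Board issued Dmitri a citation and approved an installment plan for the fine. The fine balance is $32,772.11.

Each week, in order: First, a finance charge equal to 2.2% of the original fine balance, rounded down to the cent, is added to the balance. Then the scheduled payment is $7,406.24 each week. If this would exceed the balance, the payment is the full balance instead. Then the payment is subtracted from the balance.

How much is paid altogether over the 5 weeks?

Week 1: $32,772.11 +$720.98 interest = $33,493.09; pay $7,406.24 → $26,086.85
Week 2: $26,086.85 +$720.98 interest = $26,807.83; pay $7,406.24 → $19,401.59
Week 3: $19,401.59 +$720.98 interest = $20,122.57; pay $7,406.24 → $12,716.33
Week 4: $12,716.33 +$720.98 interest = $13,437.31; pay $7,406.24 → $6,031.07
Week 5: $6,031.07 +$720.98 interest = $6,752.05; pay $6,752.05 → $0.00
Total paid: $36,377.01

$36,377.01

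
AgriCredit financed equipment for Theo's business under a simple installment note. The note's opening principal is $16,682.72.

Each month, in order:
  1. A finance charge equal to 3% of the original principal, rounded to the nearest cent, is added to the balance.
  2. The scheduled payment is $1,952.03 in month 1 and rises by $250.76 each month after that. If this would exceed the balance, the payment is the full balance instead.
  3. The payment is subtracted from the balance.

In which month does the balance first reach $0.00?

8

Month 1: $16,682.72 +$500.48 interest = $17,183.20; pay $1,952.03 → $15,231.17
Month 2: $15,231.17 +$500.48 interest = $15,731.65; pay $2,202.79 → $13,528.86
Month 3: $13,528.86 +$500.48 interest = $14,029.34; pay $2,453.55 → $11,575.79
Month 4: $11,575.79 +$500.48 interest = $12,076.27; pay $2,704.31 → $9,371.96
Month 5: $9,371.96 +$500.48 interest = $9,872.44; pay $2,955.07 → $6,917.37
Month 6: $6,917.37 +$500.48 interest = $7,417.85; pay $3,205.83 → $4,212.02
Month 7: $4,212.02 +$500.48 interest = $4,712.50; pay $3,456.59 → $1,255.91
Month 8: $1,255.91 +$500.48 interest = $1,756.39; pay $1,756.39 → $0.00
Balance reaches $0.00 in month 8.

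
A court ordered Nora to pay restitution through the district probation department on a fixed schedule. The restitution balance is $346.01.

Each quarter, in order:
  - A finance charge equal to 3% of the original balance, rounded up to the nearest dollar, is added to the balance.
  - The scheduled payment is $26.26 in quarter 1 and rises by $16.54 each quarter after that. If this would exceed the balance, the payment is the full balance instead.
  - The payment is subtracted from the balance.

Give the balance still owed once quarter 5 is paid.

$104.31

Quarter 1: $346.01 +$11.00 interest = $357.01; pay $26.26 → $330.75
Quarter 2: $330.75 +$11.00 interest = $341.75; pay $42.80 → $298.95
Quarter 3: $298.95 +$11.00 interest = $309.95; pay $59.34 → $250.61
Quarter 4: $250.61 +$11.00 interest = $261.61; pay $75.88 → $185.73
Quarter 5: $185.73 +$11.00 interest = $196.73; pay $92.42 → $104.31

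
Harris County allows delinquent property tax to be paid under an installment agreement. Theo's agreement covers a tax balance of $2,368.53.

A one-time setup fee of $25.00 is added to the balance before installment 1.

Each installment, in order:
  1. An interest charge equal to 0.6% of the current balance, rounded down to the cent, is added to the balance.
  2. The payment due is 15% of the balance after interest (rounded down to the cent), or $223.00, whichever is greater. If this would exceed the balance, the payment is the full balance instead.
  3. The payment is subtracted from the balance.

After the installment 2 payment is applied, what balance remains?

$1,750.15

Installment 1: $2,393.53 +$14.36 interest = $2,407.89; pay $361.18 → $2,046.71
Installment 2: $2,046.71 +$12.28 interest = $2,058.99; pay $308.84 → $1,750.15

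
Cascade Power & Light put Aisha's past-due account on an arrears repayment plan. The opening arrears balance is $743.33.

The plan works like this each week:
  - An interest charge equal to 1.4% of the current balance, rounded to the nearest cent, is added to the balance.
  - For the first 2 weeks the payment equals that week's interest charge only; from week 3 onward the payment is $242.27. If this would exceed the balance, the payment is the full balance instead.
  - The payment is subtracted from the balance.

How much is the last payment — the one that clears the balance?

Week 1: opening $743.33; interest $10.41 → $753.74; payment $10.41; balance $743.33
Week 2: opening $743.33; interest $10.41 → $753.74; payment $10.41; balance $743.33
Week 3: opening $743.33; interest $10.41 → $753.74; payment $242.27; balance $511.47
Week 4: opening $511.47; interest $7.16 → $518.63; payment $242.27; balance $276.36
Week 5: opening $276.36; interest $3.87 → $280.23; payment $242.27; balance $37.96
Week 6: opening $37.96; interest $0.53 → $38.49; payment $38.49; balance $0.00

$38.49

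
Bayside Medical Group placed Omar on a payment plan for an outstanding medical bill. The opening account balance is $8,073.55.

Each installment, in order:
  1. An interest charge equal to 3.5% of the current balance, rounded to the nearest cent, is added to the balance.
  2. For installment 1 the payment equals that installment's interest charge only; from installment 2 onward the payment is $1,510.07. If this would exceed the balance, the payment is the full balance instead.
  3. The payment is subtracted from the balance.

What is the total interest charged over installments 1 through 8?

Installment 1: opening $8,073.55; interest $282.57 → $8,356.12; payment $282.57; balance $8,073.55
Installment 2: opening $8,073.55; interest $282.57 → $8,356.12; payment $1,510.07; balance $6,846.05
Installment 3: opening $6,846.05; interest $239.61 → $7,085.66; payment $1,510.07; balance $5,575.59
Installment 4: opening $5,575.59; interest $195.15 → $5,770.74; payment $1,510.07; balance $4,260.67
Installment 5: opening $4,260.67; interest $149.12 → $4,409.79; payment $1,510.07; balance $2,899.72
Installment 6: opening $2,899.72; interest $101.49 → $3,001.21; payment $1,510.07; balance $1,491.14
Installment 7: opening $1,491.14; interest $52.19 → $1,543.33; payment $1,510.07; balance $33.26
Installment 8: opening $33.26; interest $1.16 → $34.42; payment $34.42; balance $0.00
Total interest: $282.57 + $282.57 + $239.61 + $195.15 + $149.12 + $101.49 + $52.19 + $1.16 = $1,303.86

$1,303.86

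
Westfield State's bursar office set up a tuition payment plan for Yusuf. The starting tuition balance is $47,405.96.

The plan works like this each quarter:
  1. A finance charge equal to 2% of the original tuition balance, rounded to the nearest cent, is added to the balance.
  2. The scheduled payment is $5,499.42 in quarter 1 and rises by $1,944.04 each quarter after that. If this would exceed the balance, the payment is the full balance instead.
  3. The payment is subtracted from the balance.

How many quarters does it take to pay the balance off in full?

Quarter 1: $47,405.96 +$948.12 interest = $48,354.08; pay $5,499.42 → $42,854.66
Quarter 2: $42,854.66 +$948.12 interest = $43,802.78; pay $7,443.46 → $36,359.32
Quarter 3: $36,359.32 +$948.12 interest = $37,307.44; pay $9,387.50 → $27,919.94
Quarter 4: $27,919.94 +$948.12 interest = $28,868.06; pay $11,331.54 → $17,536.52
Quarter 5: $17,536.52 +$948.12 interest = $18,484.64; pay $13,275.58 → $5,209.06
Quarter 6: $5,209.06 +$948.12 interest = $6,157.18; pay $6,157.18 → $0.00
Balance reaches $0.00 in quarter 6.

6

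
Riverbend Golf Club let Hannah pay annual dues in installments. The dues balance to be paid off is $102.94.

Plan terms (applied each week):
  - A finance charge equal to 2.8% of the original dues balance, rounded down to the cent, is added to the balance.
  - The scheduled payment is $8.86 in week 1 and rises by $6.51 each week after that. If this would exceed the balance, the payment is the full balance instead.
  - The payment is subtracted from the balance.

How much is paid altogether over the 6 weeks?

$120.22

Week 1: opening $102.94; interest $2.88 → $105.82; payment $8.86; balance $96.96
Week 2: opening $96.96; interest $2.88 → $99.84; payment $15.37; balance $84.47
Week 3: opening $84.47; interest $2.88 → $87.35; payment $21.88; balance $65.47
Week 4: opening $65.47; interest $2.88 → $68.35; payment $28.39; balance $39.96
Week 5: opening $39.96; interest $2.88 → $42.84; payment $34.90; balance $7.94
Week 6: opening $7.94; interest $2.88 → $10.82; payment $10.82; balance $0.00
Total paid: $120.22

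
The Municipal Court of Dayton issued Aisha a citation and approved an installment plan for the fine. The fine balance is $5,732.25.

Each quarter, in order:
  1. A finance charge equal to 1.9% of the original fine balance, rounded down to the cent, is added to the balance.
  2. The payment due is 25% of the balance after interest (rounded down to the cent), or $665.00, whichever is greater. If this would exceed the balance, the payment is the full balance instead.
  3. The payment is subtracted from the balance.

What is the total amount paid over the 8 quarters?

Quarter 1: opening $5,732.25; interest $108.91 → $5,841.16; payment $1,460.29; balance $4,380.87
Quarter 2: opening $4,380.87; interest $108.91 → $4,489.78; payment $1,122.44; balance $3,367.34
Quarter 3: opening $3,367.34; interest $108.91 → $3,476.25; payment $869.06; balance $2,607.19
Quarter 4: opening $2,607.19; interest $108.91 → $2,716.10; payment $679.02; balance $2,037.08
Quarter 5: opening $2,037.08; interest $108.91 → $2,145.99; payment $665.00; balance $1,480.99
Quarter 6: opening $1,480.99; interest $108.91 → $1,589.90; payment $665.00; balance $924.90
Quarter 7: opening $924.90; interest $108.91 → $1,033.81; payment $665.00; balance $368.81
Quarter 8: opening $368.81; interest $108.91 → $477.72; payment $477.72; balance $0.00
Total paid: $6,603.53

$6,603.53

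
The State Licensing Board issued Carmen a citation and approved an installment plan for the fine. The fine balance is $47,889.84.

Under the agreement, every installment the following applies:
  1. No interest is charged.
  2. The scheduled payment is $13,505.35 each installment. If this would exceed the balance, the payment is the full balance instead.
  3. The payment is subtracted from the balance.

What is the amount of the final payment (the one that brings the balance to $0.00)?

$7,373.79

Installment 1: $47,889.84 − $13,505.35 → $34,384.49
Installment 2: $34,384.49 − $13,505.35 → $20,879.14
Installment 3: $20,879.14 − $13,505.35 → $7,373.79
Installment 4: $7,373.79 − $7,373.79 → $0.00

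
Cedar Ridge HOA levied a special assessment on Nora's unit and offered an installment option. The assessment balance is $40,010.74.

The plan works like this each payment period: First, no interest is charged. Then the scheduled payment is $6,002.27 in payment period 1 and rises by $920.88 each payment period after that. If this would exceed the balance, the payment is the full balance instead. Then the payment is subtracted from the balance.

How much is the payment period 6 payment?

# | Opening | Payment | End bal
1 | $40,010.74 | $6,002.27 | $34,008.47
2 | $34,008.47 | $6,923.15 | $27,085.32
3 | $27,085.32 | $7,844.03 | $19,241.29
4 | $19,241.29 | $8,764.91 | $10,476.38
5 | $10,476.38 | $9,685.79 | $790.59
6 | $790.59 | $790.59 | $0.00

$790.59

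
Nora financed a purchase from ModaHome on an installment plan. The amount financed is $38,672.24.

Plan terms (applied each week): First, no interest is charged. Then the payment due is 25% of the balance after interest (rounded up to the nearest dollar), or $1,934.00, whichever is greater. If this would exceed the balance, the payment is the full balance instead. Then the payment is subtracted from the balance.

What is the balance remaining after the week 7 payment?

$4,947.24

# | Opening | Payment | End bal
1 | $38,672.24 | $9,669.00 | $29,003.24
2 | $29,003.24 | $7,251.00 | $21,752.24
3 | $21,752.24 | $5,439.00 | $16,313.24
4 | $16,313.24 | $4,079.00 | $12,234.24
5 | $12,234.24 | $3,059.00 | $9,175.24
6 | $9,175.24 | $2,294.00 | $6,881.24
7 | $6,881.24 | $1,934.00 | $4,947.24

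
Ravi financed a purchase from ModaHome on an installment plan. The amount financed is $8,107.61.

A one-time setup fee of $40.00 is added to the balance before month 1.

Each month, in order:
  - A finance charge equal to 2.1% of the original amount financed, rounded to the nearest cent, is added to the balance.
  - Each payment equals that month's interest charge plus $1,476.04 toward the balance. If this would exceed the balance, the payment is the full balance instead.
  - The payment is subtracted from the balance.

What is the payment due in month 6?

$937.67

Month 1: opening $8,147.61; interest $170.26 → $8,317.87; payment $1,646.30; balance $6,671.57
Month 2: opening $6,671.57; interest $170.26 → $6,841.83; payment $1,646.30; balance $5,195.53
Month 3: opening $5,195.53; interest $170.26 → $5,365.79; payment $1,646.30; balance $3,719.49
Month 4: opening $3,719.49; interest $170.26 → $3,889.75; payment $1,646.30; balance $2,243.45
Month 5: opening $2,243.45; interest $170.26 → $2,413.71; payment $1,646.30; balance $767.41
Month 6: opening $767.41; interest $170.26 → $937.67; payment $937.67; balance $0.00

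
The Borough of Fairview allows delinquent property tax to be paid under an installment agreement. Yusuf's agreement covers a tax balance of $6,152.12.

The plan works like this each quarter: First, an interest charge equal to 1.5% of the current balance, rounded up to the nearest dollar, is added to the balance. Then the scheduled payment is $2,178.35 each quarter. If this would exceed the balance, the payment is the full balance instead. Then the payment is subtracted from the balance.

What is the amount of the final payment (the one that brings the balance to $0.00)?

$1,980.42

# | Opening | Interest | Payment | End bal
1 | $6,152.12 | $93.00 | $2,178.35 | $4,066.77
2 | $4,066.77 | $62.00 | $2,178.35 | $1,950.42
3 | $1,950.42 | $30.00 | $1,980.42 | $0.00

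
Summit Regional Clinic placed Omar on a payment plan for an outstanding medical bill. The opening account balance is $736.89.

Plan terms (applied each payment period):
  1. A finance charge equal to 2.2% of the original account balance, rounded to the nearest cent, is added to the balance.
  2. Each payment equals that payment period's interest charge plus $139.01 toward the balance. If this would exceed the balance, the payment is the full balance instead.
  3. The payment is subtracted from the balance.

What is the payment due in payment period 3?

Payment period 1: opening $736.89; interest $16.21 → $753.10; payment $155.22; balance $597.88
Payment period 2: opening $597.88; interest $16.21 → $614.09; payment $155.22; balance $458.87
Payment period 3: opening $458.87; interest $16.21 → $475.08; payment $155.22; balance $319.86

$155.22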